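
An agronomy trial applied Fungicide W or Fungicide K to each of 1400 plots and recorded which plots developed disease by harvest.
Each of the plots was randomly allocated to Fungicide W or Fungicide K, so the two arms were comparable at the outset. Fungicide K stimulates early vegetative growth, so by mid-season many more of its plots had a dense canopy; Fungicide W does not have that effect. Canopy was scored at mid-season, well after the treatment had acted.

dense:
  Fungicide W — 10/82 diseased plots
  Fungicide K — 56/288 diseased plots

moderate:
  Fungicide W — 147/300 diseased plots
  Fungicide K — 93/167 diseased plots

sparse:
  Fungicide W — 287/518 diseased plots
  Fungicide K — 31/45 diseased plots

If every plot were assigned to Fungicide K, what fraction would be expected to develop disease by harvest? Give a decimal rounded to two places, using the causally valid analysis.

0.36

The stratified and pooled comparisons disagree (Fungicide W wins within each mid-season canopy; Fungicide K wins overall), so the answer turns on the causal role of mid-season canopy.
Because the fungicide influences mid-season canopy, mid-season canopy is a post-treatment mediator, not a confounder. Stratifying on it would bias the estimate; the causal effect is the crude pooled difference.
So P(outcome | do(Fungicide K)) is just the pooled rate for Fungicide K: 180/500 = 0.360.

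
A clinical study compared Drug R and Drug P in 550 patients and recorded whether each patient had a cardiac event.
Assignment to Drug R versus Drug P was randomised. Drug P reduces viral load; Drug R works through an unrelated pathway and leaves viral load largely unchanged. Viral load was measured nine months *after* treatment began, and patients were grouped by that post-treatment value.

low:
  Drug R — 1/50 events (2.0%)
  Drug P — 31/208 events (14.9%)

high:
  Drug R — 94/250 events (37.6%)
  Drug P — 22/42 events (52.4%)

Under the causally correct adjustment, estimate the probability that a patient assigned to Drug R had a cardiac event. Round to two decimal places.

0.32

Within every viral load level Drug R has the lower rate, yet pooled Drug P does — Simpson's reversal.
Viral load here is a post-treatment variable shaped by the drug; conditioning on it would introduce bias rather than remove it. The overall comparison is the causal one.
So P(outcome | do(Drug R)) is just the pooled rate for Drug R: 95/300 = 0.317.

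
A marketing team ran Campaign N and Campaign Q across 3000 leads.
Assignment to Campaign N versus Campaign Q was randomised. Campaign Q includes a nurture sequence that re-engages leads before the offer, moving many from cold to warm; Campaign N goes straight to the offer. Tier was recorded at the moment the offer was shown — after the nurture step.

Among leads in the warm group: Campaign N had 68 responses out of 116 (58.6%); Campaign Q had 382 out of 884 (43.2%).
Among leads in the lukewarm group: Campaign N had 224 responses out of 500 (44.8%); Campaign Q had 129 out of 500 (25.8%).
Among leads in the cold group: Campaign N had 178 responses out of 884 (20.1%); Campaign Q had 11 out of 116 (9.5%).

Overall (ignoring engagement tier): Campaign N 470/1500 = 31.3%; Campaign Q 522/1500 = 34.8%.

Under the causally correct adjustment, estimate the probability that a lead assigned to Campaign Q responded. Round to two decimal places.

0.35

Stratifying would compare campaigns among leads the campaigns themselves sorted into engagement tier groups — a form of selection on an intermediate. The unconditioned pooled rates give the total causal effect.
So P(outcome | do(Campaign Q)) is just the pooled rate for Campaign Q: 522/1500 = 0.348.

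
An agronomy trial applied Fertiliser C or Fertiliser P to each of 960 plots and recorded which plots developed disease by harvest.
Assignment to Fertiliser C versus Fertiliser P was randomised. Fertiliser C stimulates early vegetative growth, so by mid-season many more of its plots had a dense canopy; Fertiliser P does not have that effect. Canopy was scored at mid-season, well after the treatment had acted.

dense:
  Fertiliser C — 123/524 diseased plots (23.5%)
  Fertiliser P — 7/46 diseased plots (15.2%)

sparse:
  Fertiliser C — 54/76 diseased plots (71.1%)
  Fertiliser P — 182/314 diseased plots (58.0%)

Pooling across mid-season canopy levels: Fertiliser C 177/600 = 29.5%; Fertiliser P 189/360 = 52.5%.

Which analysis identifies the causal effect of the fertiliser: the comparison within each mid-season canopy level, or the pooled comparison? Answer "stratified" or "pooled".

pooled

Fertiliser P is lower inside every mid-season canopy stratum but Fertiliser C is lower in aggregate. Whether to stratify depends on how mid-season canopy relates to the fertiliser.
Because the fertiliser influences mid-season canopy, mid-season canopy is a post-treatment mediator, not a confounder. Stratifying on it would bias the estimate; the causal effect is the crude pooled difference.
Pooled: Fertiliser C 29.5% vs Fertiliser P 52.5%; Fertiliser C is lower overall.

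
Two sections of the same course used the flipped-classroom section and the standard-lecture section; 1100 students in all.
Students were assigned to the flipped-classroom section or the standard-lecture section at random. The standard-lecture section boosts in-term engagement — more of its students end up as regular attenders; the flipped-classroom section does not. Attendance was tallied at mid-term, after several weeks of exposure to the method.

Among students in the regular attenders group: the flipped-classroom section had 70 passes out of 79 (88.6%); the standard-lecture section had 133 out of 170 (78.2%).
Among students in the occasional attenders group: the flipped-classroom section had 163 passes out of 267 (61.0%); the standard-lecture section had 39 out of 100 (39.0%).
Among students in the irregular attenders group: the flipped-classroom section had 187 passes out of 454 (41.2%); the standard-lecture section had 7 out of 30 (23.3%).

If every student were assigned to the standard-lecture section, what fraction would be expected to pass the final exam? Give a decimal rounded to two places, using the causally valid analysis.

The distribution of mid-term attendance is itself part of what the teaching method does — it is an intermediate outcome. Holding it fixed would remove that part of the effect; the total effect is the pooled difference.
So P(outcome | do(the standard-lecture section)) is just the pooled rate for the standard-lecture section: 179/300 = 0.597.

0.60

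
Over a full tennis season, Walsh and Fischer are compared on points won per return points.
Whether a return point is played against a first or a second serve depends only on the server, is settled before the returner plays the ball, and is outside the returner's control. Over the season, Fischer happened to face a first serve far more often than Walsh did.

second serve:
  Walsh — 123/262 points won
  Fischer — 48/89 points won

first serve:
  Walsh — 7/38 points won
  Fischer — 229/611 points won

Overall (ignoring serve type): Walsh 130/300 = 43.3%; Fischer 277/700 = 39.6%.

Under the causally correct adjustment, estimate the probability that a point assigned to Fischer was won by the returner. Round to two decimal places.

The stratified and pooled comparisons disagree (Fischer wins within each serve type; Walsh wins overall), so the answer turns on the causal role of serve type.
The imbalance in serve type arose from how return points were allocated, not from anything the player did; and serve type independently affects the outcome. The pooled gap is confounded — condition on serve type.
Standardising Fischer to the population serve type mix: 0.351·48/89 + 0.649·229/611 = 0.433.

0.43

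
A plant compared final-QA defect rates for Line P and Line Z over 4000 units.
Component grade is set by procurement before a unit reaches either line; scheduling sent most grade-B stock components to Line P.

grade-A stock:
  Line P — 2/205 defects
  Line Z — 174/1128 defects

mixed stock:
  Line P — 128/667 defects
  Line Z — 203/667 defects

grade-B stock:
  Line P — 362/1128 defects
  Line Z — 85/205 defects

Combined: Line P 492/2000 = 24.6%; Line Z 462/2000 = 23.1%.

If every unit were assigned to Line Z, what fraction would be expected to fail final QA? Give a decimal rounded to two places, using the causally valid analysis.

Line P is lower inside every component grade stratum but Line Z is lower in aggregate. Whether to stratify depends on how component grade relates to the line.
The imbalance in component grade arose from how units were allocated, not from anything the line did; and component grade independently affects the outcome. The pooled gap is confounded — condition on component grade.
Standardising Line Z to the population component grade mix: 0.333·174/1128 + 0.334·203/667 + 0.333·85/205 = 0.291.

0.29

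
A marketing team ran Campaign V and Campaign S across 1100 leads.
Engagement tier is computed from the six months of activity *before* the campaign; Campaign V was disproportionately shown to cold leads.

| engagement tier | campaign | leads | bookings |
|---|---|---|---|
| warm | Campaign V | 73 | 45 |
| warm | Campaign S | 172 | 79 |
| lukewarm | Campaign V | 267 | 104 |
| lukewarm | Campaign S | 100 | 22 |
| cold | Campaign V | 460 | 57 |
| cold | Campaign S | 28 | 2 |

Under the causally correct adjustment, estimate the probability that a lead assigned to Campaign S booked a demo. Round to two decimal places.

0.21

The engagement tier-specific comparison favours Campaign V throughout, but the pooled figures favour Campaign S. The question is whether to condition on engagement tier.
The imbalance in engagement tier arose from how leads were allocated, not from anything the campaign did; and engagement tier independently affects the outcome. The pooled gap is confounded — condition on engagement tier.
Standardising Campaign S to the population engagement tier mix: 0.223·79/172 + 0.334·22/100 + 0.444·2/28 = 0.207.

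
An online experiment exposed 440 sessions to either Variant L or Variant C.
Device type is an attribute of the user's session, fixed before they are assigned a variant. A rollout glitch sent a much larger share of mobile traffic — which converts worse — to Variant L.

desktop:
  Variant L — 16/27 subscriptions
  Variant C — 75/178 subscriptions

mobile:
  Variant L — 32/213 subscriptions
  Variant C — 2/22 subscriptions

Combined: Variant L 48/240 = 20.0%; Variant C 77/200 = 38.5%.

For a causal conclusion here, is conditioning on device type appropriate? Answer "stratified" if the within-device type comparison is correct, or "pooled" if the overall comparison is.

stratified

The stratified and pooled comparisons disagree (Variant L wins within each device type; Variant C wins overall), so the answer turns on the causal role of device type.
Since device type is a pre-existing factor (not a product of the variant) and it affects the outcome on its own, it is a confounder. The stratified rates, not the pooled rate, identify the causal effect.
Within each level — desktop: 59.3% vs 42.1%; mobile: 15.0% vs 9.1% — Variant L is higher every time.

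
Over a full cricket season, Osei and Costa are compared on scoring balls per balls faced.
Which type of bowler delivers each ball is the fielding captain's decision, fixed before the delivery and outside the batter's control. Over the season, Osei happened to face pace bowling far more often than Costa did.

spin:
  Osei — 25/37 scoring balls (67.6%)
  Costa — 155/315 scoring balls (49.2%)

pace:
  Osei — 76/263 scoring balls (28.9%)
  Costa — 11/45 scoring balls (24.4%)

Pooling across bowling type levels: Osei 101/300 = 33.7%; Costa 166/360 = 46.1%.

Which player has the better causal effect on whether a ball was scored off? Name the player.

Osei

Within every bowling type level Osei has the higher rate, yet pooled Costa does — Simpson's reversal.
Nothing the player does changes bowling type; the imbalance is an allocation artefact. With bowling type also predicting the outcome, the pooled figure is confounded, and the within-stratum comparison is the causal one.
Within each level — spin: 67.6% vs 49.2%; pace: 28.9% vs 24.4% — Osei is higher every time.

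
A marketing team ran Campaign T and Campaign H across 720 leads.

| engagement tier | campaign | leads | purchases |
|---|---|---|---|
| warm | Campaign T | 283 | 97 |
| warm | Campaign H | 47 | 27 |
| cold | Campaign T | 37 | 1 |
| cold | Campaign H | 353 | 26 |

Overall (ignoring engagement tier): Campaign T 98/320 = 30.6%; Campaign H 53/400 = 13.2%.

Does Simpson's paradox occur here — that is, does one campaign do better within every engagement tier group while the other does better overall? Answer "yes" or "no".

yes

Within each engagement tier level (warm 34.3% vs 57.4%; cold 2.7% vs 7.4%), Campaign H has the higher rate every time. Pooled: 30.6% vs 13.2% — Campaign T has the higher rate overall. The two comparisons disagree.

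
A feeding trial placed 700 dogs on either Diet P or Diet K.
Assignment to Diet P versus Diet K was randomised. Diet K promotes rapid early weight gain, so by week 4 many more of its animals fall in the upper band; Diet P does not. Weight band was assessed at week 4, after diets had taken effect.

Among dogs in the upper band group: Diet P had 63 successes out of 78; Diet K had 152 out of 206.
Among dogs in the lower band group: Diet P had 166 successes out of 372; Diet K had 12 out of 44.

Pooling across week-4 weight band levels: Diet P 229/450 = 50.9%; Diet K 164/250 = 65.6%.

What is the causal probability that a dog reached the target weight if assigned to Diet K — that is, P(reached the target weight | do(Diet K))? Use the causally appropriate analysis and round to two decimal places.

0.66

Week-4 weight band lies on the pathway diet → week-4 weight band → outcome, so adjusting for it blocks the indirect effect. For the total causal effect of diet, use the unadjusted pooled rates.
So P(outcome | do(Diet K)) is just the pooled rate for Diet K: 164/250 = 0.656.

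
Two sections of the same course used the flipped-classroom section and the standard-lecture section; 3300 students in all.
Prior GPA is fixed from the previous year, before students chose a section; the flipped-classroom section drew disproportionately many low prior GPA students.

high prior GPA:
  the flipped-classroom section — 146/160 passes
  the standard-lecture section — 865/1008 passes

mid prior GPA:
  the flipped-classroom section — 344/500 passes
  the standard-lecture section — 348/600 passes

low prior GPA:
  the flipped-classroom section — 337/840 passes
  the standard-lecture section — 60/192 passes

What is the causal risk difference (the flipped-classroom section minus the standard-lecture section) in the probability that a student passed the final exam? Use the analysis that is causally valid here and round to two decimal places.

+0.08

The stratified and pooled comparisons disagree (the flipped-classroom section wins within each prior GPA band; the standard-lecture section wins overall), so the answer turns on the causal role of prior GPA band.
Prior GPA band differs across teaching methods for reasons unrelated to any effect of the teaching method itself, and it separately predicts the outcome — a classic confounder. We must compare within prior GPA band levels.
Adjusting over the population distribution of prior GPA band: 0.354·(0.912−0.858) + 0.333·(0.688−0.580) + 0.313·(0.401−0.312) = +0.083.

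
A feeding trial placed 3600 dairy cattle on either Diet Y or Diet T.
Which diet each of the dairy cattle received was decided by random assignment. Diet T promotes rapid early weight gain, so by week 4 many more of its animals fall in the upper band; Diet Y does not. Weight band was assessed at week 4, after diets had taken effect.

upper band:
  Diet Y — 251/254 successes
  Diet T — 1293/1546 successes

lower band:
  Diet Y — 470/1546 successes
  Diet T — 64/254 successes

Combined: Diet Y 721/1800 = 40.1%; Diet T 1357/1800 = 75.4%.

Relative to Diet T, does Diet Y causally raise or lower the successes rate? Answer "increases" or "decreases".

decreases

Week-4 weight band is recorded after the diet and is itself shifted by it — it sits on the causal path from diet to outcome. Conditioning on a mediator would strip out part of the effect we want; the pooled comparison gives the total causal effect.
Pooled: Diet Y 40.1% vs Diet T 75.4%; Diet T is higher overall.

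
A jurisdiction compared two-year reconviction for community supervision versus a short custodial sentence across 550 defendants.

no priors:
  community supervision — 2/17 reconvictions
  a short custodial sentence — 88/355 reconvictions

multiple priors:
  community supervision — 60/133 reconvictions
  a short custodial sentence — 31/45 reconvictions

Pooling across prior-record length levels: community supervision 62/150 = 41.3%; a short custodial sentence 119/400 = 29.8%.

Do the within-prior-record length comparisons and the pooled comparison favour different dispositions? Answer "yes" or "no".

Within each prior-record length level (no priors 11.8% vs 24.8%; multiple priors 45.1% vs 68.9%), community supervision has the lower rate every time. Pooled: 41.3% vs 29.8% — a short custodial sentence has the lower rate overall. The two comparisons disagree.

yes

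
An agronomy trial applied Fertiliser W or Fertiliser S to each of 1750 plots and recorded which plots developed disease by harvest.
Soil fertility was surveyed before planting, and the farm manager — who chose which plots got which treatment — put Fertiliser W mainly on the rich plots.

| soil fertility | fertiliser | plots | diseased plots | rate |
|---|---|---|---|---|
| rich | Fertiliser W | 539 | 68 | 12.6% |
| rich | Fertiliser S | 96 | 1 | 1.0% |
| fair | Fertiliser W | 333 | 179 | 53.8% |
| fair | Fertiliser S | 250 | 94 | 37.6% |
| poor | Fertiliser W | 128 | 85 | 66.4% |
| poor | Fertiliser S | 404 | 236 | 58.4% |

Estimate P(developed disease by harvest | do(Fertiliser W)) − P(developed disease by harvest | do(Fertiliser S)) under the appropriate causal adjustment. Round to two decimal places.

+0.12

Fertiliser S is lower inside every soil fertility stratum but Fertiliser W is lower in aggregate. Whether to stratify depends on how soil fertility relates to the fertiliser.
Soil fertility is set before the fertiliser has any effect — it is not caused by the fertiliser — and it independently drives the outcome. That makes it a confounder, so the causal comparison is within soil fertility levels.
Adjusting over the population distribution of soil fertility: 0.363·(0.126−0.010) + 0.333·(0.538−0.376) + 0.304·(0.664−0.584) = +0.120.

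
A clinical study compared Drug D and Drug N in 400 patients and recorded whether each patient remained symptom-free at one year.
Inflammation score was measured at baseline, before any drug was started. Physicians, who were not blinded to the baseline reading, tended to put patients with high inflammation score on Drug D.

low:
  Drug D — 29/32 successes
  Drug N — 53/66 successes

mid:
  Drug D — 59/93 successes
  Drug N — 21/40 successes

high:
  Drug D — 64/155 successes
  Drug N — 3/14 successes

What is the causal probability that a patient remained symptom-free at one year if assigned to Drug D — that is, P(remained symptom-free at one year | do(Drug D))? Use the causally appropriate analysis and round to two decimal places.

0.61

Here inflammation score is a common cause — it drives both which drug a case falls under and the outcome. The crude comparison mixes populations; the stratum-specific rates are the causally relevant ones.
Standardising Drug D to the population inflammation score mix: 0.245·29/32 + 0.333·59/93 + 0.422·64/155 = 0.607.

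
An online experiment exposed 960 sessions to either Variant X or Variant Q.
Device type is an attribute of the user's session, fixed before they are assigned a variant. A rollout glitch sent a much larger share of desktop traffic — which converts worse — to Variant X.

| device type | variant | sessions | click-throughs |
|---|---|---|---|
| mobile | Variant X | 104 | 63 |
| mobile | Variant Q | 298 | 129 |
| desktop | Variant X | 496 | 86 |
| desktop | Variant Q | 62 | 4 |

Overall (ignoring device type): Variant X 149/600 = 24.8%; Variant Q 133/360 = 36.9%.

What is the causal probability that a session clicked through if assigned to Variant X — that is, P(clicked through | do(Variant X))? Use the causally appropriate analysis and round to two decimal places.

Since device type is a pre-existing factor (not a product of the variant) and it affects the outcome on its own, it is a confounder. The stratified rates, not the pooled rate, identify the causal effect.
Standardising Variant X to the population device type mix: 0.419·63/104 + 0.581·86/496 = 0.354.

0.35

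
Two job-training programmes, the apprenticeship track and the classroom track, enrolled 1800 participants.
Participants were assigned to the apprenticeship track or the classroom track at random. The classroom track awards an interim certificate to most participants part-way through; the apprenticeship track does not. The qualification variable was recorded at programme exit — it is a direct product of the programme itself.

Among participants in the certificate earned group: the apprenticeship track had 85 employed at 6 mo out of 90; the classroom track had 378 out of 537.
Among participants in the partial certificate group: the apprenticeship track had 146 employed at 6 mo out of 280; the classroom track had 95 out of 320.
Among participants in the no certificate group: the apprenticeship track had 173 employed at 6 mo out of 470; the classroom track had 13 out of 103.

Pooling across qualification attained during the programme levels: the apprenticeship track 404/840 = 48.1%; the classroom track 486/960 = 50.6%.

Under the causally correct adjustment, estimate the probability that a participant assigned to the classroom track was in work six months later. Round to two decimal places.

Qualification attained during the programme is downstream of the programme. One should not condition on a consequence of treatment, so the overall rates are the right comparison.
So P(outcome | do(the classroom track)) is just the pooled rate for the classroom track: 486/960 = 0.506.

0.51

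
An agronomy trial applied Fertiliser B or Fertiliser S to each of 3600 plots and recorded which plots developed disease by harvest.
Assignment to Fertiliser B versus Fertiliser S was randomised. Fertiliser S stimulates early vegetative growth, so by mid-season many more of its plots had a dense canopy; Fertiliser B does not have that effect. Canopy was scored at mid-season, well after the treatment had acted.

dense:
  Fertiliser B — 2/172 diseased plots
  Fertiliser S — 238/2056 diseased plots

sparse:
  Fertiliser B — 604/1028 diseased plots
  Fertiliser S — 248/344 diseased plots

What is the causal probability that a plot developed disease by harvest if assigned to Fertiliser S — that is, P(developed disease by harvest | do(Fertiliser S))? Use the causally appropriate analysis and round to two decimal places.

0.20

Because the fertiliser influences mid-season canopy, mid-season canopy is a post-treatment mediator, not a confounder. Stratifying on it would bias the estimate; the causal effect is the crude pooled difference.
So P(outcome | do(Fertiliser S)) is just the pooled rate for Fertiliser S: 486/2400 = 0.203.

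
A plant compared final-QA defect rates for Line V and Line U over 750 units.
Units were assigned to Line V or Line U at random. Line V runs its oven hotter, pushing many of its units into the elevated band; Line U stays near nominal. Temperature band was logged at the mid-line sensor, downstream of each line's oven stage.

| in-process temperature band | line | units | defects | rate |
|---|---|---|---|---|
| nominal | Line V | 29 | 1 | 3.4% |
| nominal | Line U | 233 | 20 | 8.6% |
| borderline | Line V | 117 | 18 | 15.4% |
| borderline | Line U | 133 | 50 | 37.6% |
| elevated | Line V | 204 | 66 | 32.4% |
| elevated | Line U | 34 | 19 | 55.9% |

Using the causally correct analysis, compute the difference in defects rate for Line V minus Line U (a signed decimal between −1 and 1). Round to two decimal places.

The distribution of in-process temperature band is itself part of what the line does — it is an intermediate outcome. Holding it fixed would remove that part of the effect; the total effect is the pooled difference.
The causal difference is the pooled difference: 0.243 − 0.223 = +0.020.

+0.02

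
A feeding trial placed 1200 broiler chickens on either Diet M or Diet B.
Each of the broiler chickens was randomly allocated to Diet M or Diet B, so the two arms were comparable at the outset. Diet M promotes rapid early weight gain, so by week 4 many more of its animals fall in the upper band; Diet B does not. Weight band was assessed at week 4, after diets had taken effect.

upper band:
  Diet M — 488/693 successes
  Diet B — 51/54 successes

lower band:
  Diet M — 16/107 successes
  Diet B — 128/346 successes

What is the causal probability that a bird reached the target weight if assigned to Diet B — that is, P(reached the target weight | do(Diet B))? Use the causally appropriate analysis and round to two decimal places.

Diet B is higher inside every week-4 weight band stratum but Diet M is higher in aggregate. Whether to stratify depends on how week-4 weight band relates to the diet.
Week-4 weight band is downstream of the diet. One should not condition on a consequence of treatment, so the overall rates are the right comparison.
So P(outcome | do(Diet B)) is just the pooled rate for Diet B: 179/400 = 0.448.

0.45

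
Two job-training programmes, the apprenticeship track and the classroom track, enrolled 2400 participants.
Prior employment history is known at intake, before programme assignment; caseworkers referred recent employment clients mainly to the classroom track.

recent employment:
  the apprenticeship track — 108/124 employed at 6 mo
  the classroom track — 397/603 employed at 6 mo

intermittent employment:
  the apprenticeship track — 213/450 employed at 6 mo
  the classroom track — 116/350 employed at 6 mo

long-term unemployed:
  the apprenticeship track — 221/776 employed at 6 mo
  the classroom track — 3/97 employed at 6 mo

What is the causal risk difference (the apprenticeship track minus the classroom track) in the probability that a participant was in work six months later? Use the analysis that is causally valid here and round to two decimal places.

+0.20

The prior employment history-specific comparison favours the apprenticeship track throughout, but the pooled figures favour the classroom track. The question is whether to condition on prior employment history.
Prior employment history satisfies the back-door criterion: it is not a descendant of the programme, and it blocks the spurious path from programme to outcome. Adjusting for it (i.e., using the within-prior employment history rates) gives the causal effect.
Adjusting over the population distribution of prior employment history: 0.303·(0.871−0.658) + 0.333·(0.473−0.331) + 0.364·(0.285−0.031) = +0.204.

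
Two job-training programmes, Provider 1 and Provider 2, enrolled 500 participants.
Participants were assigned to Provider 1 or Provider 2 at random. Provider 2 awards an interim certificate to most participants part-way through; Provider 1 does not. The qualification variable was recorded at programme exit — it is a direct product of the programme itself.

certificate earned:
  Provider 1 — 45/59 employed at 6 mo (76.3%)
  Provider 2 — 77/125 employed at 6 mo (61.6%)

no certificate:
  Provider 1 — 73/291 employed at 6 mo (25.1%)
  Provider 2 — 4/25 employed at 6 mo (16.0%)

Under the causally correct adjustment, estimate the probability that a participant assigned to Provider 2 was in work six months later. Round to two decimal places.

0.54

Qualification attained during the programme is downstream of the programme. One should not condition on a consequence of treatment, so the overall rates are the right comparison.
So P(outcome | do(Provider 2)) is just the pooled rate for Provider 2: 81/150 = 0.540.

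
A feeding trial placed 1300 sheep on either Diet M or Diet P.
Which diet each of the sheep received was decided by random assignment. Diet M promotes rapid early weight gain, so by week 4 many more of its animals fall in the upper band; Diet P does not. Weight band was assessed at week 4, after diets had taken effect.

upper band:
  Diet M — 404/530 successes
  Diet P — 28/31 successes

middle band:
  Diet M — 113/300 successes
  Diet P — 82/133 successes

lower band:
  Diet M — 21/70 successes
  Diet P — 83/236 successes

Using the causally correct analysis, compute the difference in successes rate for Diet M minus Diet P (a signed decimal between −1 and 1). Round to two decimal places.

Within every week-4 weight band level Diet P has the higher rate, yet pooled Diet M does — Simpson's reversal.
Week-4 weight band here is a post-treatment variable shaped by the diet; conditioning on it would introduce bias rather than remove it. The overall comparison is the causal one.
The causal difference is the pooled difference: 0.598 − 0.482 = +0.115.

+0.12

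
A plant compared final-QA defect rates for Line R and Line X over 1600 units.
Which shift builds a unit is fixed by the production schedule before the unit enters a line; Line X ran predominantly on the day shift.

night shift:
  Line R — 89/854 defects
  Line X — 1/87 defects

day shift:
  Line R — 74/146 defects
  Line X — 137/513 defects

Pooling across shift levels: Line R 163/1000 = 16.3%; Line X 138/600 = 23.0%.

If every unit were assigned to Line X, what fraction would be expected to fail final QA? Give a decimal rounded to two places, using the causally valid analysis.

Here shift is a common cause — it drives both which line a case falls under and the outcome. The crude comparison mixes populations; the stratum-specific rates are the causally relevant ones.
Standardising Line X to the population shift mix: 0.588·1/87 + 0.412·137/513 = 0.117.

0.12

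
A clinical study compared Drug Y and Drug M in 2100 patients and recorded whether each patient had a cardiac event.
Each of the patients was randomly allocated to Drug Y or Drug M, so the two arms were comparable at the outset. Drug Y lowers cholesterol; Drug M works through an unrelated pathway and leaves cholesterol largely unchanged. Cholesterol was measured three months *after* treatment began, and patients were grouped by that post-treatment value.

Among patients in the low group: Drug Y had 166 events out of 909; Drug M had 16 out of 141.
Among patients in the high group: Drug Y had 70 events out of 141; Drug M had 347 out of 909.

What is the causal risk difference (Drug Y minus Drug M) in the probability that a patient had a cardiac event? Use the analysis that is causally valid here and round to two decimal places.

The cholesterol-specific comparison favours Drug M throughout, but the pooled figures favour Drug Y. The question is whether to condition on cholesterol.
Cholesterol is recorded after the drug and is itself shifted by it — it sits on the causal path from drug to outcome. Conditioning on a mediator would strip out part of the effect we want; the pooled comparison gives the total causal effect.
The causal difference is the pooled difference: 0.225 − 0.346 = -0.121.

-0.12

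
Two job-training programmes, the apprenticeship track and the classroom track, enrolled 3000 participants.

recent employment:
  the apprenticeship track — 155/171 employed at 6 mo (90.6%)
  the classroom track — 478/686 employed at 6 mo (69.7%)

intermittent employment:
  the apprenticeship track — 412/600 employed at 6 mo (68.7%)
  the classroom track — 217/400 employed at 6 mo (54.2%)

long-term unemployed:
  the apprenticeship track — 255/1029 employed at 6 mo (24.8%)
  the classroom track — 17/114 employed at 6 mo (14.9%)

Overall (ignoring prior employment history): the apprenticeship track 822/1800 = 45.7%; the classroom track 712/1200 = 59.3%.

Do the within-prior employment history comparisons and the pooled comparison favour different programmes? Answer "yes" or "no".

yes

Within each prior employment history level (recent employment 90.6% vs 69.7%; intermittent employment 68.7% vs 54.2%; long-term unemployed 24.8% vs 14.9%), the apprenticeship track has the higher rate every time. Pooled: 45.7% vs 59.3% — the classroom track has the higher rate overall. The two comparisons disagree.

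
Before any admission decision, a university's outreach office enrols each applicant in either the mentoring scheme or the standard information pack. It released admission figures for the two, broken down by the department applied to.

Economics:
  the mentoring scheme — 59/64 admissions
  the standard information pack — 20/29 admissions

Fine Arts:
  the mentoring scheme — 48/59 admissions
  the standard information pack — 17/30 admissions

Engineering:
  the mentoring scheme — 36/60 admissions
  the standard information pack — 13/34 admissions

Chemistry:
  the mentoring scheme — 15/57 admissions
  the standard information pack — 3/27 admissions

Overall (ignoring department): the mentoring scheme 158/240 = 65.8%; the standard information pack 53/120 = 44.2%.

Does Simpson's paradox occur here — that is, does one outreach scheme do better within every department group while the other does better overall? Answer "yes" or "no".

no

Within each department level (Economics 92.2% vs 69.0%; Fine Arts 81.4% vs 56.7%; Engineering 60.0% vs 38.2%; Chemistry 26.3% vs 11.1%), the mentoring scheme has the higher rate every time. Pooled: 65.8% vs 44.2% — the mentoring scheme has the higher rate overall. They agree.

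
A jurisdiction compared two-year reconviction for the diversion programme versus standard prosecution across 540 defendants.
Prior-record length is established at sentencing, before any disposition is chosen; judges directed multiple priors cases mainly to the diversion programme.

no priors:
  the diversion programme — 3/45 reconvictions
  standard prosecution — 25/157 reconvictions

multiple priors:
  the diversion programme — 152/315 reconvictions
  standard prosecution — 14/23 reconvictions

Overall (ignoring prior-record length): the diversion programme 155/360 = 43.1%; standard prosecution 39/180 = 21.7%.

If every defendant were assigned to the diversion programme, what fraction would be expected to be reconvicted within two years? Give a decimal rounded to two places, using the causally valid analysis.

0.33

Prior-record length satisfies the back-door criterion: it is not a descendant of the disposition, and it blocks the spurious path from disposition to outcome. Adjusting for it (i.e., using the within-prior-record length rates) gives the causal effect.
Standardising the diversion programme to the population prior-record length mix: 0.374·3/45 + 0.626·152/315 = 0.327.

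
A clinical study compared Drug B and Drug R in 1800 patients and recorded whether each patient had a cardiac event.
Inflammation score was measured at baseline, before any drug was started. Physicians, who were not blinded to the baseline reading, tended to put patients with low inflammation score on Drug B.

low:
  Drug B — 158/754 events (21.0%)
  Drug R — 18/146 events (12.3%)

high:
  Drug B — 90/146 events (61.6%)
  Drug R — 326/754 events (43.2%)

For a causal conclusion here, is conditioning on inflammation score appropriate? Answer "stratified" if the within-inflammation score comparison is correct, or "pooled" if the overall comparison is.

Drug R is lower inside every inflammation score stratum but Drug B is lower in aggregate. Whether to stratify depends on how inflammation score relates to the drug.
Here inflammation score is a common cause — it drives both which drug a case falls under and the outcome. The crude comparison mixes populations; the stratum-specific rates are the causally relevant ones.
Within each level — low: 21.0% vs 12.3%; high: 61.6% vs 43.2% — Drug R is lower every time.

stratified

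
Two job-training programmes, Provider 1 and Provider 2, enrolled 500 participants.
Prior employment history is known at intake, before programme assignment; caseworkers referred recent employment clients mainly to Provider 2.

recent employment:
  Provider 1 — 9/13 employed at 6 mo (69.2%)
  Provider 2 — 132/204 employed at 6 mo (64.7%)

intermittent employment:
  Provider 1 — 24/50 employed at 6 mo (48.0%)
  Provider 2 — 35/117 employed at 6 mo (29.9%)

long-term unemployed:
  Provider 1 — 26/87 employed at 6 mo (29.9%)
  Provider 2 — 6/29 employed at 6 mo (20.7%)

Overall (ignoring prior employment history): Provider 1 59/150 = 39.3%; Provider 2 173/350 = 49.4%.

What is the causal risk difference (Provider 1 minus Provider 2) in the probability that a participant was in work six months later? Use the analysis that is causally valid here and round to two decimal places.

+0.10

Prior employment history satisfies the back-door criterion: it is not a descendant of the programme, and it blocks the spurious path from programme to outcome. Adjusting for it (i.e., using the within-prior employment history rates) gives the causal effect.
Adjusting over the population distribution of prior employment history: 0.434·(0.692−0.647) + 0.334·(0.480−0.299) + 0.232·(0.299−0.207) = +0.101.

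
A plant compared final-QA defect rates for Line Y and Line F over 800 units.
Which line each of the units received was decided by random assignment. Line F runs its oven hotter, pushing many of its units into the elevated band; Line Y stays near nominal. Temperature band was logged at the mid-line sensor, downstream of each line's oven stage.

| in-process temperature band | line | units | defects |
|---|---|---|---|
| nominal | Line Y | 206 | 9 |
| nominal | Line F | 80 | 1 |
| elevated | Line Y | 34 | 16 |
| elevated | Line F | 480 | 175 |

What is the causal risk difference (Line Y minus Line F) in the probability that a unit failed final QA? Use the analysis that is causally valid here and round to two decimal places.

Because the line influences in-process temperature band, in-process temperature band is a post-treatment mediator, not a confounder. Stratifying on it would bias the estimate; the causal effect is the crude pooled difference.
The causal difference is the pooled difference: 0.104 − 0.314 = -0.210.

-0.21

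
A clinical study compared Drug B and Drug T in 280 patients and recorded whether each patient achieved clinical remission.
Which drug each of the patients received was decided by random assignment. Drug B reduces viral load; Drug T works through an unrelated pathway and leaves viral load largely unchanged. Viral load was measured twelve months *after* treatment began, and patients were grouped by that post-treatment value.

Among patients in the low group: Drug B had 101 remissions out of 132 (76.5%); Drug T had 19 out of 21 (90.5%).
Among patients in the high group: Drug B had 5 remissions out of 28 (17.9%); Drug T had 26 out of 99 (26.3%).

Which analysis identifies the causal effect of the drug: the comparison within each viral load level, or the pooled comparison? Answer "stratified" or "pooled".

Within every viral load level Drug T has the higher rate, yet pooled Drug B does — Simpson's reversal.
Because the drug influences viral load, viral load is a post-treatment mediator, not a confounder. Stratifying on it would bias the estimate; the causal effect is the crude pooled difference.
Pooled: Drug B 66.2% vs Drug T 37.5%; Drug B is higher overall.

pooled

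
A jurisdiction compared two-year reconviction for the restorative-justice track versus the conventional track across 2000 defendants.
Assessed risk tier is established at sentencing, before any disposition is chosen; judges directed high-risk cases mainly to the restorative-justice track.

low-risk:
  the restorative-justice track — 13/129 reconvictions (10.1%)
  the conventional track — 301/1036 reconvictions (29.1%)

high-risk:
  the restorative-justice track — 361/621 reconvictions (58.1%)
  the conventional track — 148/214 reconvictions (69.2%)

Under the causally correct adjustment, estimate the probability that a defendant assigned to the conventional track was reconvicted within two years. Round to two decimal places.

0.46

Assessed risk tier satisfies the back-door criterion: it is not a descendant of the disposition, and it blocks the spurious path from disposition to outcome. Adjusting for it (i.e., using the within-assessed risk tier rates) gives the causal effect.
Standardising the conventional track to the population assessed risk tier mix: 0.583·301/1036 + 0.417·148/214 = 0.458.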